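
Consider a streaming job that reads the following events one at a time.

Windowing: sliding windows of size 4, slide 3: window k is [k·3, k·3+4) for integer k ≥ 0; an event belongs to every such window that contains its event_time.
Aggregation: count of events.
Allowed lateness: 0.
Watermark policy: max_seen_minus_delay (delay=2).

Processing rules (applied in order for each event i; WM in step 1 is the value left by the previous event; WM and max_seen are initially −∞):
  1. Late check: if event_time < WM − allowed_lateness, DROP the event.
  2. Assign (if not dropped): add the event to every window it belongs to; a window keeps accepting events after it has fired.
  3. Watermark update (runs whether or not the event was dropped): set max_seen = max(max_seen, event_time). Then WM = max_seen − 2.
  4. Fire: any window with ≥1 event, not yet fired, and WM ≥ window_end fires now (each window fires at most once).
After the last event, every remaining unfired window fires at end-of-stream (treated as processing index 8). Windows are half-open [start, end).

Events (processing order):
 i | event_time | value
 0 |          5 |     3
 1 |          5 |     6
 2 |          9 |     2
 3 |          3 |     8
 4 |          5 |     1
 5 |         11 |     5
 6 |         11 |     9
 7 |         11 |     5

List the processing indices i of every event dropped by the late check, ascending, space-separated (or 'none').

3 4

i=0 t=5 v=3: → [3,7); WM=3
i=1 t=5 v=6: → [3,7); WM=3
i=2 t=9 v=2: → [9,13),[6,10); WM=7; [3,7) fires=2
i=3 t=3 v=8: DROP (t<7-0); WM=7
i=4 t=5 v=1: DROP (t<7-0); WM=7
i=5 t=11 v=5: → [9,13); WM=9
i=6 t=11 v=9: → [9,13); WM=9
i=7 t=11 v=5: → [9,13); WM=9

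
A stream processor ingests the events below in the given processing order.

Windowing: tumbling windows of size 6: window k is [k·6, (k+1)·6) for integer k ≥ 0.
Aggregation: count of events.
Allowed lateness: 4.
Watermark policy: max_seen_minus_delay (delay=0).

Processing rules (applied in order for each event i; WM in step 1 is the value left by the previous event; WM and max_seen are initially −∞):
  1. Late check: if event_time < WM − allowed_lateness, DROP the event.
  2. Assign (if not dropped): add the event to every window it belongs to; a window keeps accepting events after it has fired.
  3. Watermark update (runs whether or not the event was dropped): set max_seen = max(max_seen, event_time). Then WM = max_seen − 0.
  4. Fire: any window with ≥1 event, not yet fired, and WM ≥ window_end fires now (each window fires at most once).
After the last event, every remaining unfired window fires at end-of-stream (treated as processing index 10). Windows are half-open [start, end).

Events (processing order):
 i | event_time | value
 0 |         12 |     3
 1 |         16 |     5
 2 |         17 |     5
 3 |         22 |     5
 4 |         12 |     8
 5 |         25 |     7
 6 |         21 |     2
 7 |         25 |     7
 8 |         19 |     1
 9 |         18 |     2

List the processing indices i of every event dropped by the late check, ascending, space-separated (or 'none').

i=0 t=12 v=3: → [12,18); WM=12
i=1 t=16 v=5: → [12,18); WM=16
i=2 t=17 v=5: → [12,18); WM=17
i=3 t=22 v=5: → [18,24); WM=22; [12,18) fires=3
i=4 t=12 v=8: DROP (t<22-4); WM=22
i=5 t=25 v=7: → [24,30); WM=25; [18,24) fires=1
i=6 t=21 v=2: → [18,24); WM=25
i=7 t=25 v=7: → [24,30); WM=25
i=8 t=19 v=1: DROP (t<25-4); WM=25
i=9 t=18 v=2: DROP (t<25-4); WM=25

4 8 9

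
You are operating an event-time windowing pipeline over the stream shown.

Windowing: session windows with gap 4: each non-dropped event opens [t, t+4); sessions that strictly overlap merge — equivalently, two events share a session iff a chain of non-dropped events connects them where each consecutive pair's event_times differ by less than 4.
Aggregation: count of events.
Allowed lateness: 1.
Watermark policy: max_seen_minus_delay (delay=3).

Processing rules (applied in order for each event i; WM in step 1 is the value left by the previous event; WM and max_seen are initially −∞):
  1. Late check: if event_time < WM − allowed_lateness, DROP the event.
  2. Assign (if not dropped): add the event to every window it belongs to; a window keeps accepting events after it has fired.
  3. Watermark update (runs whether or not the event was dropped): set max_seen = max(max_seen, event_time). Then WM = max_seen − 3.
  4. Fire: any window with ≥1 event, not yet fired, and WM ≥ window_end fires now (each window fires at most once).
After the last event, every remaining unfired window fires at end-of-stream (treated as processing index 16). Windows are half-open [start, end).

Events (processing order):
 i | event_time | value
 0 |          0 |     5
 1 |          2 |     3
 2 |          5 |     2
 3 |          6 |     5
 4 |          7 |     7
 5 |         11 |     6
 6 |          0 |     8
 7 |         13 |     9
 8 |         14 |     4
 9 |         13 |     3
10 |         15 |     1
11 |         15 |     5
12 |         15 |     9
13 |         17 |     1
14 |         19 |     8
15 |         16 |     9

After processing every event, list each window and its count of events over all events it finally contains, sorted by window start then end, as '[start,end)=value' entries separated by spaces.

i=0 t=0 v=5: → [0,4); WM=-3
i=1 t=2 v=3: → [0,6); WM=-1
i=2 t=5 v=2: → [0,9); WM=2
i=3 t=6 v=5: → [0,10); WM=3
i=4 t=7 v=7: → [0,11); WM=4
i=5 t=11 v=6: → [11,15); WM=8
i=6 t=0 v=8: DROP (t<8-1); WM=8
i=7 t=13 v=9: → [11,17); WM=10
i=8 t=14 v=4: → [11,18); WM=11
i=9 t=13 v=3: → [11,18); WM=11
i=10 t=15 v=1: → [11,19); WM=12
i=11 t=15 v=5: → [11,19); WM=12
i=12 t=15 v=9: → [11,19); WM=12
i=13 t=17 v=1: → [11,21); WM=14
i=14 t=19 v=8: → [11,23); WM=16
i=15 t=16 v=9: → [11,23); WM=16

[0,11)=5 [11,23)=10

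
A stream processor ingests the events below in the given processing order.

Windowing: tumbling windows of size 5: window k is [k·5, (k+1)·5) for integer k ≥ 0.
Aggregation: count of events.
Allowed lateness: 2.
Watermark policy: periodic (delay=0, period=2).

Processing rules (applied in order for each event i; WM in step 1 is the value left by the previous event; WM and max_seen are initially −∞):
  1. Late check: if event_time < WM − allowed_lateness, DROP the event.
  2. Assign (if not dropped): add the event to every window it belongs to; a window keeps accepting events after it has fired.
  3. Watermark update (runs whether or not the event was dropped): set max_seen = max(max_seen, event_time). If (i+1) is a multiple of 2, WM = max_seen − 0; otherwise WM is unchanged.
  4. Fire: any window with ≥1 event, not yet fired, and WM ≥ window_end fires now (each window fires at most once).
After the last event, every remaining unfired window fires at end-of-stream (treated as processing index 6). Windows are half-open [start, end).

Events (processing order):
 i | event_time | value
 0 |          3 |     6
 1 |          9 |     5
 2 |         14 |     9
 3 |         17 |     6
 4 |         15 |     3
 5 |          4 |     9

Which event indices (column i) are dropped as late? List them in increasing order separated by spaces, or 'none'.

5

i=0 t=3 v=6: → [0,5); WM=−∞
i=1 t=9 v=5: → [5,10); WM=9; [0,5) fires=1
i=2 t=14 v=9: → [10,15); WM=9
i=3 t=17 v=6: → [15,20); WM=17; [5,10) fires=1 [10,15) fires=1
i=4 t=15 v=3: → [15,20); WM=17
i=5 t=4 v=9: DROP (t<17-2); WM=17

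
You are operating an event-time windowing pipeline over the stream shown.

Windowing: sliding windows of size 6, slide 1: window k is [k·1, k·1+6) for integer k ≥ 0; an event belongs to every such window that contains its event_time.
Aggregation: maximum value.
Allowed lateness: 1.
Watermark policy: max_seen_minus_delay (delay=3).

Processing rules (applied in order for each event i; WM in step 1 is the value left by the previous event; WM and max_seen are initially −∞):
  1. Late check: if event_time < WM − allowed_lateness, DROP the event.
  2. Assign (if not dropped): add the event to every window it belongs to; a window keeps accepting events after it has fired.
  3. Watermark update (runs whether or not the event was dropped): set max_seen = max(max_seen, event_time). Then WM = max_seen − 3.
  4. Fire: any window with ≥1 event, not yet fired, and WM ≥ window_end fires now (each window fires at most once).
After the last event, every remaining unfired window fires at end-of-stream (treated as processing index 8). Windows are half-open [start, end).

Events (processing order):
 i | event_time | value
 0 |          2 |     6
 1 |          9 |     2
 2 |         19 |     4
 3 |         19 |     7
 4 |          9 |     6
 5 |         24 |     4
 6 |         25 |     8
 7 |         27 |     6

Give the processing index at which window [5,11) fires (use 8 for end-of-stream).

2

i=0 t=2 v=6: → [2,8),[1,7),[0,6); WM=-1
i=1 t=9 v=2: → [9,15),[8,14),[7,13),[6,12),[5,11),[4,10); WM=6; [0,6) fires=6
i=2 t=19 v=4: → [19,25),[18,24),[17,23),[16,22),[15,21),[14,20); WM=16; [1,7) fires=6 [2,8) fires=6 [4,10) fires=2 [5,11) fires=2 [6,12) fires=2 [7,13) fires=2 [8,14) fires=2 [9,15) fires=2
i=3 t=19 v=7: → [19,25),[18,24),[17,23),[16,22),[15,21),[14,20); WM=16
i=4 t=9 v=6: DROP (t<16-1); WM=16
i=5 t=24 v=4: → [24,30),[23,29),[22,28),[21,27),[20,26),[19,25); WM=21; [14,20) fires=7 [15,21) fires=7
i=6 t=25 v=8: → [25,31),[24,30),[23,29),[22,28),[21,27),[20,26); WM=22; [16,22) fires=7
i=7 t=27 v=6: → [27,33),[26,32),[25,31),[24,30),[23,29),[22,28); WM=24; [17,23) fires=7 [18,24) fires=7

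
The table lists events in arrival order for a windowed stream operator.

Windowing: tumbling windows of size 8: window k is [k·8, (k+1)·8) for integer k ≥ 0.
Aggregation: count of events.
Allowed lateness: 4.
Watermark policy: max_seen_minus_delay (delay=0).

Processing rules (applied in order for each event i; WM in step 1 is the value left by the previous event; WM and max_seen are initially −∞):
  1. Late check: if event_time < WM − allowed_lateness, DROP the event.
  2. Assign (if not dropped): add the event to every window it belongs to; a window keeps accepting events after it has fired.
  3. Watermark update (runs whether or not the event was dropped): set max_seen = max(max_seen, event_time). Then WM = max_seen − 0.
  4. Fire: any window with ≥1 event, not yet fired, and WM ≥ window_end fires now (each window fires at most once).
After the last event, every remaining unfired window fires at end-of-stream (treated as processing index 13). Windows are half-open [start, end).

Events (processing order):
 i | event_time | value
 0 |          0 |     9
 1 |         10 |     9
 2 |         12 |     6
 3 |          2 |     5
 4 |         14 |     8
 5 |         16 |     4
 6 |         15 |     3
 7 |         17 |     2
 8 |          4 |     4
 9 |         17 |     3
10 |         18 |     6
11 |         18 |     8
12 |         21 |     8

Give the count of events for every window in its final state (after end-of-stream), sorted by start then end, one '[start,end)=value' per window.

[0,8)=1 [8,16)=4 [16,24)=6

i=0 t=0 v=9: → [0,8); WM=0
i=1 t=10 v=9: → [8,16); WM=10; [0,8) fires=1
i=2 t=12 v=6: → [8,16); WM=12
i=3 t=2 v=5: DROP (t<12-4); WM=12
i=4 t=14 v=8: → [8,16); WM=14
i=5 t=16 v=4: → [16,24); WM=16; [8,16) fires=3
i=6 t=15 v=3: → [8,16); WM=16
i=7 t=17 v=2: → [16,24); WM=17
i=8 t=4 v=4: DROP (t<17-4); WM=17
i=9 t=17 v=3: → [16,24); WM=17
i=10 t=18 v=6: → [16,24); WM=18
i=11 t=18 v=8: → [16,24); WM=18
i=12 t=21 v=8: → [16,24); WM=21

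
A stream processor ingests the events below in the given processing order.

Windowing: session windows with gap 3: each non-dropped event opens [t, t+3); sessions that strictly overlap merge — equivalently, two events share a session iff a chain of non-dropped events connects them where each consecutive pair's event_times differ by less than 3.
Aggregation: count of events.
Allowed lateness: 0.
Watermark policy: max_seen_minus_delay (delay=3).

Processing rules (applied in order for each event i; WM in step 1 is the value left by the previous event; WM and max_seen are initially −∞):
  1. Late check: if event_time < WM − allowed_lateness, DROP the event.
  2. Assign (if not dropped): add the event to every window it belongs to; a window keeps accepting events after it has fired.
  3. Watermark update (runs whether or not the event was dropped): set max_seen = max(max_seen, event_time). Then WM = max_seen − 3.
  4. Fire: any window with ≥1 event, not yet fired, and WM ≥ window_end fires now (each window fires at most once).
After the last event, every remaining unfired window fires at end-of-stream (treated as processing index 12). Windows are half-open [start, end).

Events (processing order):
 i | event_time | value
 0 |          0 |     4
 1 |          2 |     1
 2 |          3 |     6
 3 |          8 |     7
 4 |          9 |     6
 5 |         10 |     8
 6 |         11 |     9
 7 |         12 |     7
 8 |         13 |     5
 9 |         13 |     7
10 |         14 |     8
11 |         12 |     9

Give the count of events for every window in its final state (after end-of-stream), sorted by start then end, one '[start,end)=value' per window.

[0,6)=3 [8,17)=9

i=0 t=0 v=4: → [0,3); WM=-3
i=1 t=2 v=1: → [0,5); WM=-1
i=2 t=3 v=6: → [0,6); WM=0
i=3 t=8 v=7: → [8,11); WM=5
i=4 t=9 v=6: → [8,12); WM=6
i=5 t=10 v=8: → [8,13); WM=7
i=6 t=11 v=9: → [8,14); WM=8
i=7 t=12 v=7: → [8,15); WM=9
i=8 t=13 v=5: → [8,16); WM=10
i=9 t=13 v=7: → [8,16); WM=10
i=10 t=14 v=8: → [8,17); WM=11
i=11 t=12 v=9: → [8,17); WM=11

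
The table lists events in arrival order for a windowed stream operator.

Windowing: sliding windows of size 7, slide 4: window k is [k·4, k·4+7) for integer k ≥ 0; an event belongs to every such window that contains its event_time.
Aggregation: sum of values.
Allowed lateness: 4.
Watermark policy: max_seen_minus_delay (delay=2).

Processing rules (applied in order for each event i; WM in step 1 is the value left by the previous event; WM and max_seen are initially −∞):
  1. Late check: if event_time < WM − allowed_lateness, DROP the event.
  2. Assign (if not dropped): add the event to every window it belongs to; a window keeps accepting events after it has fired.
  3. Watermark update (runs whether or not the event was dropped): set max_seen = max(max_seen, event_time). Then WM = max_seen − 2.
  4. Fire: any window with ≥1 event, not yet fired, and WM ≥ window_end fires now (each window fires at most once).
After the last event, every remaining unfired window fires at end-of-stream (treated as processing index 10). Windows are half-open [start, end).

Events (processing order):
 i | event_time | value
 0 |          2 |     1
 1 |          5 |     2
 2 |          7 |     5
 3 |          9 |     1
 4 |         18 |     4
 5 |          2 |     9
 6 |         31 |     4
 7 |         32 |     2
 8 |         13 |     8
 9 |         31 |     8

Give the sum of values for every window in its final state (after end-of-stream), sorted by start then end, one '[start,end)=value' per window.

i=0 t=2 v=1: → [0,7); WM=0
i=1 t=5 v=2: → [4,11),[0,7); WM=3
i=2 t=7 v=5: → [4,11); WM=5
i=3 t=9 v=1: → [8,15),[4,11); WM=7; [0,7) fires=3
i=4 t=18 v=4: → [16,23),[12,19); WM=16; [4,11) fires=8 [8,15) fires=1
i=5 t=2 v=9: DROP (t<16-4); WM=16
i=6 t=31 v=4: → [28,35); WM=29; [12,19) fires=4 [16,23) fires=4
i=7 t=32 v=2: → [32,39),[28,35); WM=30
i=8 t=13 v=8: DROP (t<30-4); WM=30
i=9 t=31 v=8: → [28,35); WM=30

[0,7)=3 [4,11)=8 [8,15)=1 [12,19)=4 [16,23)=4 [28,35)=14 [32,39)=2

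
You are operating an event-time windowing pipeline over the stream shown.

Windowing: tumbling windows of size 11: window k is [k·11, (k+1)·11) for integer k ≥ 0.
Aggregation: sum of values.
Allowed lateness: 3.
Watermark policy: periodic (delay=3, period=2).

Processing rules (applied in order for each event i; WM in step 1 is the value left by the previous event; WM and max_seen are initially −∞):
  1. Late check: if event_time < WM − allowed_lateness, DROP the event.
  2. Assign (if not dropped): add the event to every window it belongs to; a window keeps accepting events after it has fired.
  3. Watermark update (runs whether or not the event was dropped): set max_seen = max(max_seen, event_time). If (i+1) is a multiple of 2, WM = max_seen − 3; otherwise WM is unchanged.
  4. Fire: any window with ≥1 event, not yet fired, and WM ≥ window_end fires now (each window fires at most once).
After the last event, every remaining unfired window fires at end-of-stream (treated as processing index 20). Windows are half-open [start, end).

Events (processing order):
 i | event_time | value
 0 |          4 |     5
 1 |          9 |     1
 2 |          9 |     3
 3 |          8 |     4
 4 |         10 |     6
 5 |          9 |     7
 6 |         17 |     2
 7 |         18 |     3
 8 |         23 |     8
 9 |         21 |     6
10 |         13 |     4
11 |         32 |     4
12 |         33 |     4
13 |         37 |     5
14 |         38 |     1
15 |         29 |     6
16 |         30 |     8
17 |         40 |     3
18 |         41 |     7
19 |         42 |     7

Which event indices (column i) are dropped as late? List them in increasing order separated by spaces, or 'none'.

10 15 16

i=0 t=4 v=5: → [0,11); WM=−∞
i=1 t=9 v=1: → [0,11); WM=6
i=2 t=9 v=3: → [0,11); WM=6
i=3 t=8 v=4: → [0,11); WM=6
i=4 t=10 v=6: → [0,11); WM=6
i=5 t=9 v=7: → [0,11); WM=7
i=6 t=17 v=2: → [11,22); WM=7
i=7 t=18 v=3: → [11,22); WM=15; [0,11) fires=26
i=8 t=23 v=8: → [22,33); WM=15
i=9 t=21 v=6: → [11,22); WM=20
i=10 t=13 v=4: DROP (t<20-3); WM=20
i=11 t=32 v=4: → [22,33); WM=29; [11,22) fires=11
i=12 t=33 v=4: → [33,44); WM=29
i=13 t=37 v=5: → [33,44); WM=34; [22,33) fires=12
i=14 t=38 v=1: → [33,44); WM=34
i=15 t=29 v=6: DROP (t<34-3); WM=35
i=16 t=30 v=8: DROP (t<35-3); WM=35
i=17 t=40 v=3: → [33,44); WM=37
i=18 t=41 v=7: → [33,44); WM=37
i=19 t=42 v=7: → [33,44); WM=39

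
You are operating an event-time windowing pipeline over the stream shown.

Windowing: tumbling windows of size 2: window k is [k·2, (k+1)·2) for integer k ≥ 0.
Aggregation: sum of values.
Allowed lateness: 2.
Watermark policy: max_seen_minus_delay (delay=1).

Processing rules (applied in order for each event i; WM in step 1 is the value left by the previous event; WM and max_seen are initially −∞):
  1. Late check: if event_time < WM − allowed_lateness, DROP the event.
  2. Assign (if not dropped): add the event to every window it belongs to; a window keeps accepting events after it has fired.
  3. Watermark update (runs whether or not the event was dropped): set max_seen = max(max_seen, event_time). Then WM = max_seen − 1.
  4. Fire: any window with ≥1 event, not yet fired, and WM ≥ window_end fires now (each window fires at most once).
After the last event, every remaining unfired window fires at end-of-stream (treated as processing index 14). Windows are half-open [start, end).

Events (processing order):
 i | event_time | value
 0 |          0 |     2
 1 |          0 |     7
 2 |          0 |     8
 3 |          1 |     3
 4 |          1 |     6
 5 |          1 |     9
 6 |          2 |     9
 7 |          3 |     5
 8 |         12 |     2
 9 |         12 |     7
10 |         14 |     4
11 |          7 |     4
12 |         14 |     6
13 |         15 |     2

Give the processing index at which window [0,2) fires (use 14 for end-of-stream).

7

i=0 t=0 v=2: → [0,2); WM=-1
i=1 t=0 v=7: → [0,2); WM=-1
i=2 t=0 v=8: → [0,2); WM=-1
i=3 t=1 v=3: → [0,2); WM=0
i=4 t=1 v=6: → [0,2); WM=0
i=5 t=1 v=9: → [0,2); WM=0
i=6 t=2 v=9: → [2,4); WM=1
i=7 t=3 v=5: → [2,4); WM=2; [0,2) fires=35
i=8 t=12 v=2: → [12,14); WM=11; [2,4) fires=14
i=9 t=12 v=7: → [12,14); WM=11
i=10 t=14 v=4: → [14,16); WM=13
i=11 t=7 v=4: DROP (t<13-2); WM=13
i=12 t=14 v=6: → [14,16); WM=13
i=13 t=15 v=2: → [14,16); WM=14; [12,14) fires=9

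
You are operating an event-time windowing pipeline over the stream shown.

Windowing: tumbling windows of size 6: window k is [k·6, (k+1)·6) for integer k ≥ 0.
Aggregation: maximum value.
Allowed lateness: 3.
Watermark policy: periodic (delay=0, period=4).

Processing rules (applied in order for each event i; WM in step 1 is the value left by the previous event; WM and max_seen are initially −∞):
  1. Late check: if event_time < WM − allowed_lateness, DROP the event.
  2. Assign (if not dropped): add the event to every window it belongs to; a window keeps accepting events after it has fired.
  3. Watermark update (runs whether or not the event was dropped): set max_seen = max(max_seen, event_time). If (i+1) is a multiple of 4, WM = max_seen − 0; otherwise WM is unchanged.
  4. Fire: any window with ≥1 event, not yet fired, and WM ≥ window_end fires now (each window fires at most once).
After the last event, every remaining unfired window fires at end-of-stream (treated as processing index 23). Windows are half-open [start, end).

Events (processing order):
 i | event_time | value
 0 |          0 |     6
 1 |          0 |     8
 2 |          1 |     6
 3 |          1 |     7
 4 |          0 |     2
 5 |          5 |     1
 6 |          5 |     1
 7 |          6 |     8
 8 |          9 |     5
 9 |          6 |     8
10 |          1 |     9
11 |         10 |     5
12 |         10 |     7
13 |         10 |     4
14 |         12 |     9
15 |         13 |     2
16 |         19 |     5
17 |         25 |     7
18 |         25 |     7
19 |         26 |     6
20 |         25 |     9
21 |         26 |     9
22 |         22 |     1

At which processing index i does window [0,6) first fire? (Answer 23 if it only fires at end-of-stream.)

i=0 t=0 v=6: → [0,6); WM=−∞
i=1 t=0 v=8: → [0,6); WM=−∞
i=2 t=1 v=6: → [0,6); WM=−∞
i=3 t=1 v=7: → [0,6); WM=1
i=4 t=0 v=2: → [0,6); WM=1
i=5 t=5 v=1: → [0,6); WM=1
i=6 t=5 v=1: → [0,6); WM=1
i=7 t=6 v=8: → [6,12); WM=6; [0,6) fires=8
i=8 t=9 v=5: → [6,12); WM=6
i=9 t=6 v=8: → [6,12); WM=6
i=10 t=1 v=9: DROP (t<6-3); WM=6
i=11 t=10 v=5: → [6,12); WM=10
i=12 t=10 v=7: → [6,12); WM=10
i=13 t=10 v=4: → [6,12); WM=10
i=14 t=12 v=9: → [12,18); WM=10
i=15 t=13 v=2: → [12,18); WM=13; [6,12) fires=8
i=16 t=19 v=5: → [18,24); WM=13
i=17 t=25 v=7: → [24,30); WM=13
i=18 t=25 v=7: → [24,30); WM=13
i=19 t=26 v=6: → [24,30); WM=26; [12,18) fires=9 [18,24) fires=5
i=20 t=25 v=9: → [24,30); WM=26
i=21 t=26 v=9: → [24,30); WM=26
i=22 t=22 v=1: DROP (t<26-3); WM=26

7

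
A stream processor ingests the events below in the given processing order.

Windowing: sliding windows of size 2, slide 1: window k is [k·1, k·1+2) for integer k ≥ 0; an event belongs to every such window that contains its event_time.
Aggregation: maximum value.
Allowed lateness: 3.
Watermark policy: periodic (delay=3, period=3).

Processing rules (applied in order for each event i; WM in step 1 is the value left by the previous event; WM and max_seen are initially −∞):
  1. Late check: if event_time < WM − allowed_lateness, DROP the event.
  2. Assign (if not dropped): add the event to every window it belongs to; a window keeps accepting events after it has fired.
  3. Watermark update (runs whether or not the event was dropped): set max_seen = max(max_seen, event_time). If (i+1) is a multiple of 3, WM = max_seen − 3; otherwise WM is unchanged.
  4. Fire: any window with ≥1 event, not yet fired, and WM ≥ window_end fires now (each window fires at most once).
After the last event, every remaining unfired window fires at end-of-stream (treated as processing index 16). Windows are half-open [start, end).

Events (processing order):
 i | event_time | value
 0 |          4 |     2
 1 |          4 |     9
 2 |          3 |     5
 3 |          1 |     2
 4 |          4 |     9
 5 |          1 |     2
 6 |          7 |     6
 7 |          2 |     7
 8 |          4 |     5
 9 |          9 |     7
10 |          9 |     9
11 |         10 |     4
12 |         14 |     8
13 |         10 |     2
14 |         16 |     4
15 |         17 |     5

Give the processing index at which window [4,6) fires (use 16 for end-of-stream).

i=0 t=4 v=2: → [4,6),[3,5); WM=−∞
i=1 t=4 v=9: → [4,6),[3,5); WM=−∞
i=2 t=3 v=5: → [3,5),[2,4); WM=1
i=3 t=1 v=2: → [1,3),[0,2); WM=1
i=4 t=4 v=9: → [4,6),[3,5); WM=1
i=5 t=1 v=2: → [1,3),[0,2); WM=1
i=6 t=7 v=6: → [7,9),[6,8); WM=1
i=7 t=2 v=7: → [2,4),[1,3); WM=1
i=8 t=4 v=5: → [4,6),[3,5); WM=4; [0,2) fires=2 [1,3) fires=7 [2,4) fires=7
i=9 t=9 v=7: → [9,11),[8,10); WM=4
i=10 t=9 v=9: → [9,11),[8,10); WM=4
i=11 t=10 v=4: → [10,12),[9,11); WM=7; [3,5) fires=9 [4,6) fires=9
i=12 t=14 v=8: → [14,16),[13,15); WM=7
i=13 t=10 v=2: → [10,12),[9,11); WM=7
i=14 t=16 v=4: → [16,18),[15,17); WM=13; [6,8) fires=6 [7,9) fires=6 [8,10) fires=9 [9,11) fires=9 [10,12) fires=4
i=15 t=17 v=5: → [17,19),[16,18); WM=13

11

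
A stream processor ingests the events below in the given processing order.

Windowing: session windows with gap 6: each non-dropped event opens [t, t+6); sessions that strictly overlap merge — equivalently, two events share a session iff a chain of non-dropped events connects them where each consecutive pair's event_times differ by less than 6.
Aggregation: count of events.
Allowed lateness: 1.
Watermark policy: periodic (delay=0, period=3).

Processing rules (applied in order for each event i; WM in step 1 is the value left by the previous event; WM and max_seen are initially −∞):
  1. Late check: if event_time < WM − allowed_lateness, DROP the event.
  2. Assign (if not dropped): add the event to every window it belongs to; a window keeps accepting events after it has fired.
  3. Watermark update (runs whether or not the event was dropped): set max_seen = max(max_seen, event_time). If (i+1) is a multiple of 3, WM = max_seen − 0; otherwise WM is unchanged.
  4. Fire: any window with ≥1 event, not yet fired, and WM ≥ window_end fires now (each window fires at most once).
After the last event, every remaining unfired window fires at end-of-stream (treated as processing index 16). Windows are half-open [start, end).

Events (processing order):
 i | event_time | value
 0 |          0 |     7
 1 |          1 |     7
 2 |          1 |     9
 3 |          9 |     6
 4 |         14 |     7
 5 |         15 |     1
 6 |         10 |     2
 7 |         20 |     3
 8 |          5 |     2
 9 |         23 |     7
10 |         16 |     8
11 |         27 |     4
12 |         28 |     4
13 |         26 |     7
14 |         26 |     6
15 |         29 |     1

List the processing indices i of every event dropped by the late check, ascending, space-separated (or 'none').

i=0 t=0 v=7: → [0,6); WM=−∞
i=1 t=1 v=7: → [0,7); WM=−∞
i=2 t=1 v=9: → [0,7); WM=1
i=3 t=9 v=6: → [9,15); WM=1
i=4 t=14 v=7: → [9,20); WM=1
i=5 t=15 v=1: → [9,21); WM=15
i=6 t=10 v=2: DROP (t<15-1); WM=15
i=7 t=20 v=3: → [9,26); WM=15
i=8 t=5 v=2: DROP (t<15-1); WM=20
i=9 t=23 v=7: → [9,29); WM=20
i=10 t=16 v=8: DROP (t<20-1); WM=20
i=11 t=27 v=4: → [9,33); WM=27
i=12 t=28 v=4: → [9,34); WM=27
i=13 t=26 v=7: → [9,34); WM=27
i=14 t=26 v=6: → [9,34); WM=28
i=15 t=29 v=1: → [9,35); WM=28

6 8 10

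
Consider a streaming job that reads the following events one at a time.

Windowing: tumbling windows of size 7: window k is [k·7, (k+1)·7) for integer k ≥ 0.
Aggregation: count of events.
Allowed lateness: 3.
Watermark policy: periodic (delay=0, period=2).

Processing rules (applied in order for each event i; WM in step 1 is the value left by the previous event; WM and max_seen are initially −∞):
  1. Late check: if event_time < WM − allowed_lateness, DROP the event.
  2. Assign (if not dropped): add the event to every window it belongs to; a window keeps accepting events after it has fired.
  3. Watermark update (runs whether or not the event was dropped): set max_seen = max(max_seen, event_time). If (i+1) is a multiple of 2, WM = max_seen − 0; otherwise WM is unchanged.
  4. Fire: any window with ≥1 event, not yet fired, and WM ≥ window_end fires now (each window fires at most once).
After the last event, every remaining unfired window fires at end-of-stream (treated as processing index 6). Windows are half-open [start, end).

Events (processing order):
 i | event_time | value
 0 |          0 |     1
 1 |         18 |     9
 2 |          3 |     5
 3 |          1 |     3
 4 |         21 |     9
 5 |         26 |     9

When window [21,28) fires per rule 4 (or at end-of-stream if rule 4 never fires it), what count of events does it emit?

2

i=0 t=0 v=1: → [0,7); WM=−∞
i=1 t=18 v=9: → [14,21); WM=18; [0,7) fires=1
i=2 t=3 v=5: DROP (t<18-3); WM=18
i=3 t=1 v=3: DROP (t<18-3); WM=18
i=4 t=21 v=9: → [21,28); WM=18
i=5 t=26 v=9: → [21,28); WM=26; [14,21) fires=1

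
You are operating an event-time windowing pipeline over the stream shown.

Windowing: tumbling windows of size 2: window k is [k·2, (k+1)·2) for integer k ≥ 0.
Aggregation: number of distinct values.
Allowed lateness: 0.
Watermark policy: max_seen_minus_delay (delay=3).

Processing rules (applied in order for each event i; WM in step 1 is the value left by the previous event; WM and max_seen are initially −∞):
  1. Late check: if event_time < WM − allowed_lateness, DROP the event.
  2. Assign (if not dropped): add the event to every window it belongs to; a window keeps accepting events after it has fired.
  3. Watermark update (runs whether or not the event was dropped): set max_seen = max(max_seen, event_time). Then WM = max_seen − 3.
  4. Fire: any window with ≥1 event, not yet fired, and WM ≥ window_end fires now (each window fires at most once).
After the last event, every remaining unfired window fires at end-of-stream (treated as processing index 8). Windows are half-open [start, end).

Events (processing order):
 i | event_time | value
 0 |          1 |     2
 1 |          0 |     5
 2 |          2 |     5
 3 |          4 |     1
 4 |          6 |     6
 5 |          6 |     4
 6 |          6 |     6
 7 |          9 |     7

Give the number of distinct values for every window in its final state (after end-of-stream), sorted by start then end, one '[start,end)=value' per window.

i=0 t=1 v=2: → [0,2); WM=-2
i=1 t=0 v=5: → [0,2); WM=-2
i=2 t=2 v=5: → [2,4); WM=-1
i=3 t=4 v=1: → [4,6); WM=1
i=4 t=6 v=6: → [6,8); WM=3; [0,2) fires=2
i=5 t=6 v=4: → [6,8); WM=3
i=6 t=6 v=6: → [6,8); WM=3
i=7 t=9 v=7: → [8,10); WM=6; [2,4) fires=1 [4,6) fires=1

[0,2)=2 [2,4)=1 [4,6)=1 [6,8)=2 [8,10)=1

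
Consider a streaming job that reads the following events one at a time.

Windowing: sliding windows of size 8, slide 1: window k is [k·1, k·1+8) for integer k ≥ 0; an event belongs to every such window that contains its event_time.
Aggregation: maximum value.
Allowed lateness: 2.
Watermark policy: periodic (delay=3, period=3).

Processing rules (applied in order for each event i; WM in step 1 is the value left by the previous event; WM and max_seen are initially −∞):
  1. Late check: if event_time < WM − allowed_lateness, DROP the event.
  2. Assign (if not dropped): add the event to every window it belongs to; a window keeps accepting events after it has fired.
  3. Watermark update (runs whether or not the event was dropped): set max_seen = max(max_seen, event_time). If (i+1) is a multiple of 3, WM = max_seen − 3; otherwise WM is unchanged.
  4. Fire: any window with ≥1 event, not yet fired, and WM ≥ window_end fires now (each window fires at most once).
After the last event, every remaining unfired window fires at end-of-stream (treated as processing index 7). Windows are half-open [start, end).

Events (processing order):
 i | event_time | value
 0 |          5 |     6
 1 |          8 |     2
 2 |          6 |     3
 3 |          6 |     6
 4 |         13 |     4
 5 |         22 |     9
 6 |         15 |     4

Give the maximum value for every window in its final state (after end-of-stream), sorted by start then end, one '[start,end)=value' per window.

[0,8)=6 [1,9)=6 [2,10)=6 [3,11)=6 [4,12)=6 [5,13)=6 [6,14)=6 [7,15)=4 [8,16)=4 [9,17)=4 [10,18)=4 [11,19)=4 [12,20)=4 [13,21)=4 [15,23)=9 [16,24)=9 [17,25)=9 [18,26)=9 [19,27)=9 [20,28)=9 [21,29)=9 [22,30)=9

i=0 t=5 v=6: → [5,13),[4,12),[3,11),[2,10),[1,9),[0,8); WM=−∞
i=1 t=8 v=2: → [8,16),[7,15),[6,14),[5,13),[4,12),[3,11),[2,10),[1,9); WM=−∞
i=2 t=6 v=3: → [6,14),[5,13),[4,12),[3,11),[2,10),[1,9),[0,8); WM=5
i=3 t=6 v=6: → [6,14),[5,13),[4,12),[3,11),[2,10),[1,9),[0,8); WM=5
i=4 t=13 v=4: → [13,21),[12,20),[11,19),[10,18),[9,17),[8,16),[7,15),[6,14); WM=5
i=5 t=22 v=9: → [22,30),[21,29),[20,28),[19,27),[18,26),[17,25),[16,24),[15,23); WM=19; [0,8) fires=6 [1,9) fires=6 [2,10) fires=6 [3,11) fires=6 [4,12) fires=6 [5,13) fires=6 [6,14) fires=6 [7,15) fires=4 [8,16) fires=4 [9,17) fires=4 [10,18) fires=4 [11,19) fires=4
i=6 t=15 v=4: DROP (t<19-2); WM=19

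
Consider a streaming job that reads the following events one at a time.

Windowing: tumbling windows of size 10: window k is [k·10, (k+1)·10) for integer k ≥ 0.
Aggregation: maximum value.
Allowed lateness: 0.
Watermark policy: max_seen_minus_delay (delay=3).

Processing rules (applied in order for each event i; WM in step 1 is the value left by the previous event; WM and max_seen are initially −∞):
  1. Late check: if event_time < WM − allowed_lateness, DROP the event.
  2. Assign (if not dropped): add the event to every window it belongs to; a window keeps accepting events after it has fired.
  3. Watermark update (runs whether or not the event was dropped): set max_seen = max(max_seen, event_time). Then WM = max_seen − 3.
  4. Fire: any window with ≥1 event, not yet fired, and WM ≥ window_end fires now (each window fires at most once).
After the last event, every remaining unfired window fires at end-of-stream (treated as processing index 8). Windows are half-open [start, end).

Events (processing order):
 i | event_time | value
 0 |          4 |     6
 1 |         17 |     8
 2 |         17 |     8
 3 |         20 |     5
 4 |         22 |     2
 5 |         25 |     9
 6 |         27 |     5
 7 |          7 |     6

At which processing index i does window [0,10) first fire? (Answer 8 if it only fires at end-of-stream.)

1

i=0 t=4 v=6: → [0,10); WM=1
i=1 t=17 v=8: → [10,20); WM=14; [0,10) fires=6
i=2 t=17 v=8: → [10,20); WM=14
i=3 t=20 v=5: → [20,30); WM=17
i=4 t=22 v=2: → [20,30); WM=19
i=5 t=25 v=9: → [20,30); WM=22; [10,20) fires=8
i=6 t=27 v=5: → [20,30); WM=24
i=7 t=7 v=6: DROP (t<24-0); WM=24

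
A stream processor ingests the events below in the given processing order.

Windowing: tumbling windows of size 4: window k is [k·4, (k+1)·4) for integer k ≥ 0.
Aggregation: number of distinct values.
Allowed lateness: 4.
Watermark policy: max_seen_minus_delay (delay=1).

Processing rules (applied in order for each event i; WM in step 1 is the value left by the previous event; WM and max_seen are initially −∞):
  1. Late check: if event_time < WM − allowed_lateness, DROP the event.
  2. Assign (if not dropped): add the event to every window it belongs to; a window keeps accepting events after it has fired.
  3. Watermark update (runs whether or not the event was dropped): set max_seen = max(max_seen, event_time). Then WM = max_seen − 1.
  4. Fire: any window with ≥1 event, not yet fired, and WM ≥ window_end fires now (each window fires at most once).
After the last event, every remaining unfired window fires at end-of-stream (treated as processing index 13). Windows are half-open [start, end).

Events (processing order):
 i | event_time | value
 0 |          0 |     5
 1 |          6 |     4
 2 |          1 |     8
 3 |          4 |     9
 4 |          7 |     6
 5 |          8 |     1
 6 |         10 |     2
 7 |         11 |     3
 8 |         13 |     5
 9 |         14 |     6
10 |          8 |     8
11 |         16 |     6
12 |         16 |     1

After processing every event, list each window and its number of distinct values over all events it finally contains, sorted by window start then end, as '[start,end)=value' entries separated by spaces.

[0,4)=2 [4,8)=3 [8,12)=3 [12,16)=2 [16,20)=2

i=0 t=0 v=5: → [0,4); WM=-1
i=1 t=6 v=4: → [4,8); WM=5; [0,4) fires=1
i=2 t=1 v=8: → [0,4); WM=5
i=3 t=4 v=9: → [4,8); WM=5
i=4 t=7 v=6: → [4,8); WM=6
i=5 t=8 v=1: → [8,12); WM=7
i=6 t=10 v=2: → [8,12); WM=9; [4,8) fires=3
i=7 t=11 v=3: → [8,12); WM=10
i=8 t=13 v=5: → [12,16); WM=12; [8,12) fires=3
i=9 t=14 v=6: → [12,16); WM=13
i=10 t=8 v=8: DROP (t<13-4); WM=13
i=11 t=16 v=6: → [16,20); WM=15
i=12 t=16 v=1: → [16,20); WM=15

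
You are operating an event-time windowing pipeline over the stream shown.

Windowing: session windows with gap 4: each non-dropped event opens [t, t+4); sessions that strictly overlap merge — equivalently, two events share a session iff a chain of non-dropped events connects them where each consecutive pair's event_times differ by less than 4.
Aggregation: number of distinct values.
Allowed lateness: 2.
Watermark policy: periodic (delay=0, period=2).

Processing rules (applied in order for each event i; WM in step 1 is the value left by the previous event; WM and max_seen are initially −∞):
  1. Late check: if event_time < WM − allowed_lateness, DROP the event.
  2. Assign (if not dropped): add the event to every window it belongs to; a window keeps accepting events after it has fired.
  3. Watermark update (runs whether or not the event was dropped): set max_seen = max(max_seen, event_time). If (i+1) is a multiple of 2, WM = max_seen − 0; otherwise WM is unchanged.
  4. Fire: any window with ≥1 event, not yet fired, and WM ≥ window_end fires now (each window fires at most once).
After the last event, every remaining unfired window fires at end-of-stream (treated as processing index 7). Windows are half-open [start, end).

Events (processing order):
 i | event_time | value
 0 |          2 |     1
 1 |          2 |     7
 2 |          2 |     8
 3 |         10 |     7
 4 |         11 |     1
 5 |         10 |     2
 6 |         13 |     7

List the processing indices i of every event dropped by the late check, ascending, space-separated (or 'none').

none

i=0 t=2 v=1: → [2,6); WM=−∞
i=1 t=2 v=7: → [2,6); WM=2
i=2 t=2 v=8: → [2,6); WM=2
i=3 t=10 v=7: → [10,14); WM=10
i=4 t=11 v=1: → [10,15); WM=10
i=5 t=10 v=2: → [10,15); WM=11
i=6 t=13 v=7: → [10,17); WM=11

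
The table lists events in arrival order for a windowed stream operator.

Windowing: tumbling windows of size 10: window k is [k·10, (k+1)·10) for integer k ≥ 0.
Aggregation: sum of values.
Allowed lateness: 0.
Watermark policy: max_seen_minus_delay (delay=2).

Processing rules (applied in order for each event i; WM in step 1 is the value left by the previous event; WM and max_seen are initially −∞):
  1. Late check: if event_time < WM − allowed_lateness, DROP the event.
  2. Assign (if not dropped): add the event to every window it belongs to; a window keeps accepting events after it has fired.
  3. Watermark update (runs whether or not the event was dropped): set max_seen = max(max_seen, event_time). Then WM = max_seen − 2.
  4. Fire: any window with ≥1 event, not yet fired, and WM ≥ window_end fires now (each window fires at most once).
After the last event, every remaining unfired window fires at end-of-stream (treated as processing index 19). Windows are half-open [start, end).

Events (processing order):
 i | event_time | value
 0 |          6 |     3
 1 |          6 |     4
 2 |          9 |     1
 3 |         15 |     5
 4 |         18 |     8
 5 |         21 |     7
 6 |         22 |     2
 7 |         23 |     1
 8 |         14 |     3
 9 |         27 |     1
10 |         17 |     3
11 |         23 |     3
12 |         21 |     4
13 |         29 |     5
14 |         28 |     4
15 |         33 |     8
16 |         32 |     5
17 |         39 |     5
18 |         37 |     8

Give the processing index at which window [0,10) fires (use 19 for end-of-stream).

i=0 t=6 v=3: → [0,10); WM=4
i=1 t=6 v=4: → [0,10); WM=4
i=2 t=9 v=1: → [0,10); WM=7
i=3 t=15 v=5: → [10,20); WM=13; [0,10) fires=8
i=4 t=18 v=8: → [10,20); WM=16
i=5 t=21 v=7: → [20,30); WM=19
i=6 t=22 v=2: → [20,30); WM=20; [10,20) fires=13
i=7 t=23 v=1: → [20,30); WM=21
i=8 t=14 v=3: DROP (t<21-0); WM=21
i=9 t=27 v=1: → [20,30); WM=25
i=10 t=17 v=3: DROP (t<25-0); WM=25
i=11 t=23 v=3: DROP (t<25-0); WM=25
i=12 t=21 v=4: DROP (t<25-0); WM=25
i=13 t=29 v=5: → [20,30); WM=27
i=14 t=28 v=4: → [20,30); WM=27
i=15 t=33 v=8: → [30,40); WM=31; [20,30) fires=20
i=16 t=32 v=5: → [30,40); WM=31
i=17 t=39 v=5: → [30,40); WM=37
i=18 t=37 v=8: → [30,40); WM=37

3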